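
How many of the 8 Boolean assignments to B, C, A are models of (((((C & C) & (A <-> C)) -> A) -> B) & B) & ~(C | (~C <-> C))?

2

Initial set: {T ((((((C & C) & (A <-> C)) -> A) -> B) & B) & ~(C | (~C <-> C)))}.
T ((((((C & C) & (A <-> C)) -> A) -> B) & B) & ~(C | (~C <-> C))): α-rule — add T (((((C & C) & (A <-> C)) -> A) -> B) & B), T ~(C | (~C <-> C)).
T (((((C & C) & (A <-> C)) -> A) -> B) & B): α-rule — add T ((((C & C) & (A <-> C)) -> A) -> B), T B.
T ~(C | (~C <-> C)): α-rule — add F C, F (~C <-> C).
T ((((C & C) & (A <-> C)) -> A) -> B): β-rule — branch into F (((C & C) & (A <-> C)) -> A)  //  T B.
  branch 1 (add F (((C & C) & (A <-> C)) -> A)):
    F (((C & C) & (A <-> C)) -> A): α-rule — add T ((C & C) & (A <-> C)), F A.
    T ((C & C) & (A <-> C)): α-rule — add T (C & C), T (A <-> C).
    T (C & C): α-rule — add T C, T C.
    × closes — contains both C and ~C.
  branch 2 (add T B):
    F (~C <-> C): β-rule — branch into T ~C, F C  //  F ~C, T C.
      branch 2.1 (add T ~C, F C):
        ○ open, literals {B=true, C=false}.
      branch 2.2 (add F ~C, T C):
        × closes — contains both C and ~C.
2 branches closed, 1 open.
Each open branch fixes some atoms; the unmentioned ones are free. Counting distinct full assignments: branch {B=true, C=false} (A) contributes 2 new. Total: 2.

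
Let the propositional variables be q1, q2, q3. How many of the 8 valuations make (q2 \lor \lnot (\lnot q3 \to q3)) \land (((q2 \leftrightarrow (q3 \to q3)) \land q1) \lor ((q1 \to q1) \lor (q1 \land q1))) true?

Initial set: {((q2 \lor \lnot (\lnot q3 \to q3)) \land (((q2 \leftrightarrow (q3 \to q3)) \land q1) \lor ((q1 \to q1) \lor (q1 \land q1))))}.
((q2 \lor \lnot (\lnot q3 \to q3)) \land (((q2 \leftrightarrow (q3 \to q3)) \land q1) \lor ((q1 \to q1) \lor (q1 \land q1)))): α-rule — add (q2 \lor \lnot (\lnot q3 \to q3)), (((q2 \leftrightarrow (q3 \to q3)) \land q1) \lor ((q1 \to q1) \lor (q1 \land q1))).
(q2 \lor \lnot (\lnot q3 \to q3)): β-rule — branch into q2  //  \lnot (\lnot q3 \to q3).
  branch 1 (add q2):
    (((q2 \leftrightarrow (q3 \to q3)) \land q1) \lor ((q1 \to q1) \lor (q1 \land q1))): β-rule — branch into ((q2 \leftrightarrow (q3 \to q3)) \land q1)  //  ((q1 \to q1) \lor (q1 \land q1)).
      branch 1.1 (add ((q2 \leftrightarrow (q3 \to q3)) \land q1)):
        ((q2 \leftrightarrow (q3 \to q3)) \land q1): α-rule — add (q2 \leftrightarrow (q3 \to q3)), q1.
        (q2 \leftrightarrow (q3 \to q3)): β-rule — branch into q2, (q3 \to q3)  //  \lnot q2, \lnot (q3 \to q3).
          branch 1.1.1 (add q2, (q3 \to q3)):
            (q3 \to q3): β-rule — branch into \lnot q3  //  q3.
              branch 1.1.1.1 (add \lnot q3):
                ○ open, literals {q1=1, q2=1, q3=0}.
              branch 1.1.1.2 (add q3):
                ○ open, literals {q1=1, q2=1, q3=1}.
          branch 1.1.2 (add \lnot q2, \lnot (q3 \to q3)):
            × closes — contains both q2 and \lnot q2.
      branch 1.2 (add ((q1 \to q1) \lor (q1 \land q1))):
        ((q1 \to q1) \lor (q1 \land q1)): β-rule — branch into (q1 \to q1)  //  (q1 \land q1).
          branch 1.2.1 (add (q1 \to q1)):
            (q1 \to q1): β-rule — branch into \lnot q1  //  q1.
              branch 1.2.1.1 (add \lnot q1):
                ○ open, literals {q1=0, q2=1}.
              branch 1.2.1.2 (add q1):
                ○ open, literals {q1=1, q2=1}.
          branch 1.2.2 (add (q1 \land q1)):
            (q1 \land q1): α-rule — add q1, q1.
            ○ open, literals {q1=1, q2=1}.
  branch 2 (add \lnot (\lnot q3 \to q3)):
    \lnot (\lnot q3 \to q3): α-rule — add \lnot q3, \lnot q3.
    (((q2 \leftrightarrow (q3 \to q3)) \land q1) \lor ((q1 \to q1) \lor (q1 \land q1))): β-rule — branch into ((q2 \leftrightarrow (q3 \to q3)) \land q1)  //  ((q1 \to q1) \lor (q1 \land q1)).
      branch 2.1 (add ((q2 \leftrightarrow (q3 \to q3)) \land q1)):
        ((q2 \leftrightarrow (q3 \to q3)) \land q1): α-rule — add (q2 \leftrightarrow (q3 \to q3)), q1.
        (q2 \leftrightarrow (q3 \to q3)): β-rule — branch into q2, (q3 \to q3)  //  \lnot q2, \lnot (q3 \to q3).
          branch 2.1.1 (add q2, (q3 \to q3)):
            (q3 \to q3): β-rule — branch into \lnot q3  //  q3.
              branch 2.1.1.1 (add \lnot q3):
                ○ open, literals {q1=1, q2=1, q3=0}.
              branch 2.1.1.2 (add q3):
                × closes — contains both q3 and \lnot q3.
          branch 2.1.2 (add \lnot q2, \lnot (q3 \to q3)):
            \lnot (q3 \to q3): α-rule — add q3, \lnot q3.
            × closes — contains both q3 and \lnot q3.
      branch 2.2 (add ((q1 \to q1) \lor (q1 \land q1))):
        ((q1 \to q1) \lor (q1 \land q1)): β-rule — branch into (q1 \to q1)  //  (q1 \land q1).
          branch 2.2.1 (add (q1 \to q1)):
            (q1 \to q1): β-rule — branch into \lnot q1  //  q1.
              branch 2.2.1.1 (add \lnot q1):
                ○ open, literals {q1=0, q3=0}.
              branch 2.2.1.2 (add q1):
                ○ open, literals {q1=1, q3=0}.
          branch 2.2.2 (add (q1 \land q1)):
            (q1 \land q1): α-rule — add q1, q1.
            ○ open, literals {q1=1, q3=0}.
3 branches closed, 9 open.
Each open branch fixes some atoms; the unmentioned ones are free. Counting distinct full assignments: branch {q1=1, q2=1, q3=0} (none free) contributes 1 new; branch {q1=1, q2=1, q3=1} (none free) contributes 1 new; branch {q1=0, q2=1} (q3) contributes 2 new; branch {q1=1, q2=1} (q3) contributes 0 new; branch {q1=1, q2=1} (q3) contributes 0 new; branch {q1=1, q2=1, q3=0} (none free) contributes 0 new; branch {q1=0, q3=0} (q2) contributes 1 new; branch {q1=1, q3=0} (q2) contributes 1 new; branch {q1=1, q3=0} (q2) contributes 0 new. Total: 6.

6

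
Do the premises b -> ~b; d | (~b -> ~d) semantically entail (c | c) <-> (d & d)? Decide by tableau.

No

Initial set: {T (b -> ~b); T (d | (~b -> ~d)); F ((c | c) <-> (d & d))}.
T (b -> ~b): β-rule — branch into F b  //  T ~b.
  branch 1 (add F b):
    T (d | (~b -> ~d)): β-rule — branch into T d  //  T (~b -> ~d).
      branch 1.1 (add T d):
        F ((c | c) <-> (d & d)): β-rule — branch into T (c | c), F (d & d)  //  F (c | c), T (d & d).
          branch 1.1.1 (add T (c | c), F (d & d)):
            T (c | c): β-rule — branch into T c  //  T c.
              branch 1.1.1.1 (add T c):
                F (d & d): β-rule — branch into F d  //  F d.
                  branch 1.1.1.1.1 (add F d):
                    × closes — contains both d and ~d.
                  branch 1.1.1.1.2 (add F d):
                    × closes — contains both d and ~d.
              branch 1.1.1.2 (add T c):
                F (d & d): β-rule — branch into F d  //  F d.
                  branch 1.1.1.2.1 (add F d):
                    × closes — contains both d and ~d.
                  branch 1.1.1.2.2 (add F d):
                    × closes — contains both d and ~d.
          branch 1.1.2 (add F (c | c), T (d & d)):
            F (c | c): α-rule — add F c, F c.
            T (d & d): α-rule — add T d, T d.
            ○ open, literals {b=F, c=F, d=T}.
      branch 1.2 (add T (~b -> ~d)):
        F ((c | c) <-> (d & d)): β-rule — branch into T (c | c), F (d & d)  //  F (c | c), T (d & d).
          branch 1.2.1 (add T (c | c), F (d & d)):
            T (~b -> ~d): β-rule — branch into F ~b  //  T ~d.
              branch 1.2.1.1 (add F ~b):
                × closes — contains both b and ~b.
              branch 1.2.1.2 (add T ~d):
                T (c | c): β-rule — branch into T c  //  T c.
                  branch 1.2.1.2.1 (add T c):
                    F (d & d): β-rule — branch into F d  //  F d.
                      branch 1.2.1.2.1.1 (add F d):
                        ○ open, literals {b=F, c=T, d=F}.
                      branch 1.2.1.2.1.2 (add F d):
                        ○ open, literals {b=F, c=T, d=F}.
                  branch 1.2.1.2.2 (add T c):
                    F (d & d): β-rule — branch into F d  //  F d.
                      branch 1.2.1.2.2.1 (add F d):
                        ○ open, literals {b=F, c=T, d=F}.
                      branch 1.2.1.2.2.2 (add F d):
                        ○ open, literals {b=F, c=T, d=F}.
          branch 1.2.2 (add F (c | c), T (d & d)):
            F (c | c): α-rule — add F c, F c.
            T (d & d): α-rule — add T d, T d.
            T (~b -> ~d): β-rule — branch into F ~b  //  T ~d.
              branch 1.2.2.1 (add F ~b):
                × closes — contains both b and ~b.
              branch 1.2.2.2 (add T ~d):
                × closes — contains both d and ~d.
  branch 2 (add T ~b):
    T (d | (~b -> ~d)): β-rule — branch into T d  //  T (~b -> ~d).
      branch 2.1 (add T d):
        F ((c | c) <-> (d & d)): β-rule — branch into T (c | c), F (d & d)  //  F (c | c), T (d & d).
          branch 2.1.1 (add T (c | c), F (d & d)):
            T (c | c): β-rule — branch into T c  //  T c.
              branch 2.1.1.1 (add T c):
                F (d & d): β-rule — branch into F d  //  F d.
                  branch 2.1.1.1.1 (add F d):
                    × closes — contains both d and ~d.
                  branch 2.1.1.1.2 (add F d):
                    × closes — contains both d and ~d.
              branch 2.1.1.2 (add T c):
                F (d & d): β-rule — branch into F d  //  F d.
                  branch 2.1.1.2.1 (add F d):
                    × closes — contains both d and ~d.
                  branch 2.1.1.2.2 (add F d):
                    × closes — contains both d and ~d.
          branch 2.1.2 (add F (c | c), T (d & d)):
            F (c | c): α-rule — add F c, F c.
            T (d & d): α-rule — add T d, T d.
            ○ open, literals {b=F, c=F, d=T}.
      branch 2.2 (add T (~b -> ~d)):
        F ((c | c) <-> (d & d)): β-rule — branch into T (c | c), F (d & d)  //  F (c | c), T (d & d).
          branch 2.2.1 (add T (c | c), F (d & d)):
            T (~b -> ~d): β-rule — branch into F ~b  //  T ~d.
              branch 2.2.1.1 (add F ~b):
                × closes — contains both b and ~b.
              branch 2.2.1.2 (add T ~d):
                T (c | c): β-rule — branch into T c  //  T c.
                  branch 2.2.1.2.1 (add T c):
                    F (d & d): β-rule — branch into F d  //  F d.
                      branch 2.2.1.2.1.1 (add F d):
                        ○ open, literals {b=F, c=T, d=F}.
                      branch 2.2.1.2.1.2 (add F d):
                        ○ open, literals {b=F, c=T, d=F}.
                  branch 2.2.1.2.2 (add T c):
                    F (d & d): β-rule — branch into F d  //  F d.
                      branch 2.2.1.2.2.1 (add F d):
                        ○ open, literals {b=F, c=T, d=F}.
                      branch 2.2.1.2.2.2 (add F d):
                        ○ open, literals {b=F, c=T, d=F}.
          branch 2.2.2 (add F (c | c), T (d & d)):
            F (c | c): α-rule — add F c, F c.
            T (d & d): α-rule — add T d, T d.
            T (~b -> ~d): β-rule — branch into F ~b  //  T ~d.
              branch 2.2.2.1 (add F ~b):
                × closes — contains both b and ~b.
              branch 2.2.2.2 (add T ~d):
                × closes — contains both d and ~d.
14 branches closed, 10 open.
An open branch gives a countermodel: b=F, c=F, d=T (unmentioned atoms arbitrary); the premises hold there but the conclusion fails.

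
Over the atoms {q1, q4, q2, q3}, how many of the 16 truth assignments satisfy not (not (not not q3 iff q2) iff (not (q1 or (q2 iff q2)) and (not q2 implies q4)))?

8

Initial set: {not (not (not not q3 iff q2) iff (not (q1 or (q2 iff q2)) and (not q2 implies q4)))}.
not (not (not not q3 iff q2) iff (not (q1 or (q2 iff q2)) and (not q2 implies q4))): β-rule — branch into not (not not q3 iff q2), not (not (q1 or (q2 iff q2)) and (not q2 implies q4))  //  not not (not not q3 iff q2), (not (q1 or (q2 iff q2)) and (not q2 implies q4)).
  branch 1 (add not (not not q3 iff q2), not (not (q1 or (q2 iff q2)) and (not q2 implies q4))):
    not (not not q3 iff q2): β-rule — branch into not not q3, not q2  //  not not not q3, q2.
      branch 1.1 (add not not q3, not q2):
        not not q3: drop double negation, giving q3.
        not (not (q1 or (q2 iff q2)) and (not q2 implies q4)): β-rule — branch into not not (q1 or (q2 iff q2))  //  not (not q2 implies q4).
          branch 1.1.1 (add not not (q1 or (q2 iff q2))):
            not not (q1 or (q2 iff q2)): β-rule — branch into q1  //  (q2 iff q2).
              branch 1.1.1.1 (add q1):
                ○ open, literals {q1=T, q2=F, q3=T}.
              branch 1.1.1.2 (add (q2 iff q2)):
                (q2 iff q2): β-rule — branch into q2, q2  //  not q2, not q2.
                  branch 1.1.1.2.1 (add q2, q2):
                    × closes — contains both q2 and not q2.
                  branch 1.1.1.2.2 (add not q2, not q2):
                    ○ open, literals {q2=F, q3=T}.
          branch 1.1.2 (add not (not q2 implies q4)):
            not (not q2 implies q4): α-rule — add not q2, not q4.
            ○ open, literals {q2=F, q3=T, q4=F}.
      branch 1.2 (add not not not q3, q2):
        not not not q3: drop double negation, giving not q3.
        not (not (q1 or (q2 iff q2)) and (not q2 implies q4)): β-rule — branch into not not (q1 or (q2 iff q2))  //  not (not q2 implies q4).
          branch 1.2.1 (add not not (q1 or (q2 iff q2))):
            not not (q1 or (q2 iff q2)): β-rule — branch into q1  //  (q2 iff q2).
              branch 1.2.1.1 (add q1):
                ○ open, literals {q1=T, q2=T, q3=F}.
              branch 1.2.1.2 (add (q2 iff q2)):
                (q2 iff q2): β-rule — branch into q2, q2  //  not q2, not q2.
                  branch 1.2.1.2.1 (add q2, q2):
                    ○ open, literals {q2=T, q3=F}.
                  branch 1.2.1.2.2 (add not q2, not q2):
                    × closes — contains both q2 and not q2.
          branch 1.2.2 (add not (not q2 implies q4)):
            not (not q2 implies q4): α-rule — add not q2, not q4.
            × closes — contains both q2 and not q2.
  branch 2 (add not not (not not q3 iff q2), (not (q1 or (q2 iff q2)) and (not q2 implies q4))):
    (not (q1 or (q2 iff q2)) and (not q2 implies q4)): α-rule — add not (q1 or (q2 iff q2)), (not q2 implies q4).
    not (q1 or (q2 iff q2)): α-rule — add not q1, not (q2 iff q2).
    not not (not not q3 iff q2): β-rule — branch into not not q3, q2  //  not not not q3, not q2.
      branch 2.1 (add not not q3, q2):
        not not q3: drop double negation, giving q3.
        (not q2 implies q4): β-rule — branch into not not q2  //  q4.
          branch 2.1.1 (add not not q2):
            not (q2 iff q2): β-rule — branch into q2, not q2  //  not q2, q2.
              branch 2.1.1.1 (add q2, not q2):
                × closes — contains both q2 and not q2.
              branch 2.1.1.2 (add not q2, q2):
                × closes — contains both q2 and not q2.
          branch 2.1.2 (add q4):
            not (q2 iff q2): β-rule — branch into q2, not q2  //  not q2, q2.
              branch 2.1.2.1 (add q2, not q2):
                × closes — contains both q2 and not q2.
              branch 2.1.2.2 (add not q2, q2):
                × closes — contains both q2 and not q2.
      branch 2.2 (add not not not q3, not q2):
        not not not q3: drop double negation, giving not q3.
        (not q2 implies q4): β-rule — branch into not not q2  //  q4.
          branch 2.2.1 (add not not q2):
            × closes — contains both q2 and not q2.
          branch 2.2.2 (add q4):
            not (q2 iff q2): β-rule — branch into q2, not q2  //  not q2, q2.
              branch 2.2.2.1 (add q2, not q2):
                × closes — contains both q2 and not q2.
              branch 2.2.2.2 (add not q2, q2):
                × closes — contains both q2 and not q2.
10 branches closed, 5 open.
Each open branch fixes some atoms; the unmentioned ones are free. Counting distinct full assignments: branch {q1=T, q2=F, q3=T} (q4) contributes 2 new; branch {q2=F, q3=T} (q1, q4) contributes 2 new; branch {q2=F, q3=T, q4=F} (q1) contributes 0 new; branch {q1=T, q2=T, q3=F} (q4) contributes 2 new; branch {q2=T, q3=F} (q1, q4) contributes 2 new. Total: 8.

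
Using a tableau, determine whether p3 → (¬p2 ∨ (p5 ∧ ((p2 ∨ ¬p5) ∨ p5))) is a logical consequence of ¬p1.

Initial set: {¬p1; ¬(p3 → (¬p2 ∨ (p5 ∧ ((p2 ∨ ¬p5) ∨ p5))))}.
¬(p3 → (¬p2 ∨ (p5 ∧ ((p2 ∨ ¬p5) ∨ p5)))): α-rule — add p3, ¬(¬p2 ∨ (p5 ∧ ((p2 ∨ ¬p5) ∨ p5))).
¬(¬p2 ∨ (p5 ∧ ((p2 ∨ ¬p5) ∨ p5))): α-rule — add ¬¬p2, ¬(p5 ∧ ((p2 ∨ ¬p5) ∨ p5)).
¬(p5 ∧ ((p2 ∨ ¬p5) ∨ p5)): β-rule — branch into ¬p5  //  ¬((p2 ∨ ¬p5) ∨ p5).
  branch 1 (add ¬p5):
    ○ open, literals {p1=0, p2=1, p3=1, p5=0}.
  branch 2 (add ¬((p2 ∨ ¬p5) ∨ p5)):
    ¬((p2 ∨ ¬p5) ∨ p5): α-rule — add ¬(p2 ∨ ¬p5), ¬p5.
    ¬(p2 ∨ ¬p5): α-rule — add ¬p2, ¬¬p5.
    × closes — contains both p2 and ¬p2.
1 branch closed, 1 open.
An open branch gives a countermodel: p1=0, p2=1, p3=1, p5=0 (unmentioned atoms arbitrary); the premises hold there but the conclusion fails.

No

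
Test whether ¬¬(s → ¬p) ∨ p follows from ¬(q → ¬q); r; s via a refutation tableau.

Yes

Initial set: {T ¬(q → ¬q); T r; T s; F (¬¬(s → ¬p) ∨ p)}.
T ¬(q → ¬q): α-rule — add T q, F ¬q.
F (¬¬(s → ¬p) ∨ p): α-rule — add F ¬¬(s → ¬p), F p.
F ¬¬(s → ¬p): drop double negation, giving F (s → ¬p).
F (s → ¬p): α-rule — add T s, F ¬p.
× closes — contains both p and ¬p.
All 1 branch closes.
Every branch closed, so the premises entail the conclusion.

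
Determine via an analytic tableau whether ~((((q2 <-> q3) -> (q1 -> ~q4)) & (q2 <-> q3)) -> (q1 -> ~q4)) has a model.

Unsatisfiable

Initial set: {~((((q2 <-> q3) -> (q1 -> ~q4)) & (q2 <-> q3)) -> (q1 -> ~q4))}.
~((((q2 <-> q3) -> (q1 -> ~q4)) & (q2 <-> q3)) -> (q1 -> ~q4)): α-rule — add (((q2 <-> q3) -> (q1 -> ~q4)) & (q2 <-> q3)), ~(q1 -> ~q4).
(((q2 <-> q3) -> (q1 -> ~q4)) & (q2 <-> q3)): α-rule — add ((q2 <-> q3) -> (q1 -> ~q4)), (q2 <-> q3).
~(q1 -> ~q4): α-rule — add q1, ~~q4.
((q2 <-> q3) -> (q1 -> ~q4)): β-rule — branch into ~(q2 <-> q3)  //  (q1 -> ~q4).
  branch 1 (add ~(q2 <-> q3)):
    (q2 <-> q3): β-rule — branch into q2, q3  //  ~q2, ~q3.
      branch 1.1 (add q2, q3):
        ~(q2 <-> q3): β-rule — branch into q2, ~q3  //  ~q2, q3.
          branch 1.1.1 (add q2, ~q3):
            × closes — contains both q3 and ~q3.
          branch 1.1.2 (add ~q2, q3):
            × closes — contains both q2 and ~q2.
      branch 1.2 (add ~q2, ~q3):
        ~(q2 <-> q3): β-rule — branch into q2, ~q3  //  ~q2, q3.
          branch 1.2.1 (add q2, ~q3):
            × closes — contains both q2 and ~q2.
          branch 1.2.2 (add ~q2, q3):
            × closes — contains both q3 and ~q3.
  branch 2 (add (q1 -> ~q4)):
    (q2 <-> q3): β-rule — branch into q2, q3  //  ~q2, ~q3.
      branch 2.1 (add q2, q3):
        (q1 -> ~q4): β-rule — branch into ~q1  //  ~q4.
          branch 2.1.1 (add ~q1):
            × closes — contains both q1 and ~q1.
          branch 2.1.2 (add ~q4):
            × closes — contains both q4 and ~q4.
      branch 2.2 (add ~q2, ~q3):
        (q1 -> ~q4): β-rule — branch into ~q1  //  ~q4.
          branch 2.2.1 (add ~q1):
            × closes — contains both q1 and ~q1.
          branch 2.2.2 (add ~q4):
            × closes — contains both q4 and ~q4.
All 8 branches close.
Every branch closed; the formula is unsatisfiable.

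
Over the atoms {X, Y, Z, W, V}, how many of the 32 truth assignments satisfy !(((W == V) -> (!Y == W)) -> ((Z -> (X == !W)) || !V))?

3

Initial set: {!(((W == V) -> (!Y == W)) -> ((Z -> (X == !W)) || !V))}.
!(((W == V) -> (!Y == W)) -> ((Z -> (X == !W)) || !V)): α-rule — add ((W == V) -> (!Y == W)), !((Z -> (X == !W)) || !V).
!((Z -> (X == !W)) || !V): α-rule — add !(Z -> (X == !W)), !!V.
!(Z -> (X == !W)): α-rule — add Z, !(X == !W).
((W == V) -> (!Y == W)): β-rule — branch into !(W == V)  //  (!Y == W).
  branch 1 (add !(W == V)):
    !(X == !W): β-rule — branch into X, !!W  //  !X, !W.
      branch 1.1 (add X, !!W):
        !(W == V): β-rule — branch into W, !V  //  !W, V.
          branch 1.1.1 (add W, !V):
            × closes — contains both V and !V.
          branch 1.1.2 (add !W, V):
            × closes — contains both W and !W.
      branch 1.2 (add !X, !W):
        !(W == V): β-rule — branch into W, !V  //  !W, V.
          branch 1.2.1 (add W, !V):
            × closes — contains both W and !W.
          branch 1.2.2 (add !W, V):
            ○ open, literals {V=true, W=false, X=false, Z=true}.
  branch 2 (add (!Y == W)):
    !(X == !W): β-rule — branch into X, !!W  //  !X, !W.
      branch 2.1 (add X, !!W):
        (!Y == W): β-rule — branch into !Y, W  //  !!Y, !W.
          branch 2.1.1 (add !Y, W):
            ○ open, literals {V=true, W=true, X=true, Y=false, Z=true}.
          branch 2.1.2 (add !!Y, !W):
            × closes — contains both W and !W.
      branch 2.2 (add !X, !W):
        (!Y == W): β-rule — branch into !Y, W  //  !!Y, !W.
          branch 2.2.1 (add !Y, W):
            × closes — contains both W and !W.
          branch 2.2.2 (add !!Y, !W):
            ○ open, literals {V=true, W=false, X=false, Y=true, Z=true}.
5 branches closed, 3 open.
Each open branch fixes some atoms; the unmentioned ones are free. Counting distinct full assignments: branch {V=true, W=false, X=false, Z=true} (Y) contributes 2 new; branch {V=true, W=true, X=true, Y=false, Z=true} (none free) contributes 1 new; branch {V=true, W=false, X=false, Y=true, Z=true} (none free) contributes 0 new. Total: 3.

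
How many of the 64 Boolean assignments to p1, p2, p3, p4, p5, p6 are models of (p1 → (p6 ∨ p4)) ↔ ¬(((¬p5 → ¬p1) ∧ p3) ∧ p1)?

52

Initial set: {((p1 → (p6 ∨ p4)) ↔ ¬(((¬p5 → ¬p1) ∧ p3) ∧ p1))}.
((p1 → (p6 ∨ p4)) ↔ ¬(((¬p5 → ¬p1) ∧ p3) ∧ p1)): β-rule — branch into (p1 → (p6 ∨ p4)), ¬(((¬p5 → ¬p1) ∧ p3) ∧ p1)  //  ¬(p1 → (p6 ∨ p4)), ¬¬(((¬p5 → ¬p1) ∧ p3) ∧ p1).
  branch 1 (add (p1 → (p6 ∨ p4)), ¬(((¬p5 → ¬p1) ∧ p3) ∧ p1)):
    (p1 → (p6 ∨ p4)): β-rule — branch into ¬p1  //  (p6 ∨ p4).
      branch 1.1 (add ¬p1):
        ¬(((¬p5 → ¬p1) ∧ p3) ∧ p1): β-rule — branch into ¬((¬p5 → ¬p1) ∧ p3)  //  ¬p1.
          branch 1.1.1 (add ¬((¬p5 → ¬p1) ∧ p3)):
            ¬((¬p5 → ¬p1) ∧ p3): β-rule — branch into ¬(¬p5 → ¬p1)  //  ¬p3.
              branch 1.1.1.1 (add ¬(¬p5 → ¬p1)):
                ¬(¬p5 → ¬p1): α-rule — add ¬p5, ¬¬p1.
                × closes — contains both p1 and ¬p1.
              branch 1.1.1.2 (add ¬p3):
                ○ open, literals {p1=false, p3=false}.
          branch 1.1.2 (add ¬p1):
            ○ open, literals {p1=false}.
      branch 1.2 (add (p6 ∨ p4)):
        ¬(((¬p5 → ¬p1) ∧ p3) ∧ p1): β-rule — branch into ¬((¬p5 → ¬p1) ∧ p3)  //  ¬p1.
          branch 1.2.1 (add ¬((¬p5 → ¬p1) ∧ p3)):
            (p6 ∨ p4): β-rule — branch into p6  //  p4.
              branch 1.2.1.1 (add p6):
                ¬((¬p5 → ¬p1) ∧ p3): β-rule — branch into ¬(¬p5 → ¬p1)  //  ¬p3.
                  branch 1.2.1.1.1 (add ¬(¬p5 → ¬p1)):
                    ¬(¬p5 → ¬p1): α-rule — add ¬p5, ¬¬p1.
                    ○ open, literals {p1=true, p5=false, p6=true}.
                  branch 1.2.1.1.2 (add ¬p3):
                    ○ open, literals {p3=false, p6=true}.
              branch 1.2.1.2 (add p4):
                ¬((¬p5 → ¬p1) ∧ p3): β-rule — branch into ¬(¬p5 → ¬p1)  //  ¬p3.
                  branch 1.2.1.2.1 (add ¬(¬p5 → ¬p1)):
                    ¬(¬p5 → ¬p1): α-rule — add ¬p5, ¬¬p1.
                    ○ open, literals {p1=true, p4=true, p5=false}.
                  branch 1.2.1.2.2 (add ¬p3):
                    ○ open, literals {p3=false, p4=true}.
          branch 1.2.2 (add ¬p1):
            (p6 ∨ p4): β-rule — branch into p6  //  p4.
              branch 1.2.2.1 (add p6):
                ○ open, literals {p1=false, p6=true}.
              branch 1.2.2.2 (add p4):
                ○ open, literals {p1=false, p4=true}.
  branch 2 (add ¬(p1 → (p6 ∨ p4)), ¬¬(((¬p5 → ¬p1) ∧ p3) ∧ p1)):
    ¬(p1 → (p6 ∨ p4)): α-rule — add p1, ¬(p6 ∨ p4).
    ¬¬(((¬p5 → ¬p1) ∧ p3) ∧ p1): α-rule — add ((¬p5 → ¬p1) ∧ p3), p1.
    ¬(p6 ∨ p4): α-rule — add ¬p6, ¬p4.
    ((¬p5 → ¬p1) ∧ p3): α-rule — add (¬p5 → ¬p1), p3.
    (¬p5 → ¬p1): β-rule — branch into ¬¬p5  //  ¬p1.
      branch 2.1 (add ¬¬p5):
        ○ open, literals {p1=true, p3=true, p4=false, p5=true, p6=false}.
      branch 2.2 (add ¬p1):
        × closes — contains both p1 and ¬p1.
2 branches closed, 9 open.
Each open branch fixes some atoms; the unmentioned ones are free. Counting distinct full assignments: branch {p1=false, p3=false} (p2, p4, p5, p6) contributes 16 new; branch {p1=false} (p2, p3, p4, p5, p6) contributes 16 new; branch {p1=true, p5=false, p6=true} (p2, p3, p4) contributes 8 new; branch {p3=false, p6=true} (p1, p2, p4, p5) contributes 4 new; branch {p1=true, p4=true, p5=false} (p2, p3, p6) contributes 4 new; branch {p3=false, p4=true} (p1, p2, p5, p6) contributes 2 new; branch {p1=false, p6=true} (p2, p3, p4, p5) contributes 0 new; branch {p1=false, p4=true} (p2, p3, p5, p6) contributes 0 new; branch {p1=true, p3=true, p4=false, p5=true, p6=false} (p2) contributes 2 new. Total: 52.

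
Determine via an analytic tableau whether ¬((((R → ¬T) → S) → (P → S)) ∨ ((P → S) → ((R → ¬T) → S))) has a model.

Unsatisfiable

Initial set: {¬((((R → ¬T) → S) → (P → S)) ∨ ((P → S) → ((R → ¬T) → S)))}.
¬((((R → ¬T) → S) → (P → S)) ∨ ((P → S) → ((R → ¬T) → S))): α-rule — add ¬(((R → ¬T) → S) → (P → S)), ¬((P → S) → ((R → ¬T) → S)).
¬(((R → ¬T) → S) → (P → S)): α-rule — add ((R → ¬T) → S), ¬(P → S).
¬((P → S) → ((R → ¬T) → S)): α-rule — add (P → S), ¬((R → ¬T) → S).
¬(P → S): α-rule — add P, ¬S.
¬((R → ¬T) → S): α-rule — add (R → ¬T), ¬S.
((R → ¬T) → S): β-rule — branch into ¬(R → ¬T)  //  S.
  branch 1 (add ¬(R → ¬T)):
    ¬(R → ¬T): α-rule — add R, ¬¬T.
    (P → S): β-rule — branch into ¬P  //  S.
      branch 1.1 (add ¬P):
        × closes — contains both P and ¬P.
      branch 1.2 (add S):
        × closes — contains both S and ¬S.
  branch 2 (add S):
    × closes — contains both S and ¬S.
All 3 branches close.
Every branch closed; the formula is unsatisfiable.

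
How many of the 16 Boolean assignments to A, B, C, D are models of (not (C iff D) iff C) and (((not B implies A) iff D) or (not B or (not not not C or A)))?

7

Initial set: {T ((not (C iff D) iff C) and (((not B implies A) iff D) or (not B or (not not not C or A))))}.
T ((not (C iff D) iff C) and (((not B implies A) iff D) or (not B or (not not not C or A)))): α-rule — add T (not (C iff D) iff C), T (((not B implies A) iff D) or (not B or (not not not C or A))).
T (not (C iff D) iff C): β-rule — branch into T not (C iff D), T C  //  F not (C iff D), F C.
  branch 1 (add T not (C iff D), T C):
    T (((not B implies A) iff D) or (not B or (not not not C or A))): β-rule — branch into T ((not B implies A) iff D)  //  T (not B or (not not not C or A)).
      branch 1.1 (add T ((not B implies A) iff D)):
        T not (C iff D): β-rule — branch into T C, F D  //  F C, T D.
          branch 1.1.1 (add T C, F D):
            T ((not B implies A) iff D): β-rule — branch into T (not B implies A), T D  //  F (not B implies A), F D.
              branch 1.1.1.1 (add T (not B implies A), T D):
                × closes — contains both D and not D.
              branch 1.1.1.2 (add F (not B implies A), F D):
                F (not B implies A): α-rule — add T not B, F A.
                ○ open, literals {A=0, B=0, C=1, D=0}.
          branch 1.1.2 (add F C, T D):
            × closes — contains both C and not C.
      branch 1.2 (add T (not B or (not not not C or A))):
        T not (C iff D): β-rule — branch into T C, F D  //  F C, T D.
          branch 1.2.1 (add T C, F D):
            T (not B or (not not not C or A)): β-rule — branch into T not B  //  T (not not not C or A).
              branch 1.2.1.1 (add T not B):
                ○ open, literals {B=0, C=1, D=0}.
              branch 1.2.1.2 (add T (not not not C or A)):
                T (not not not C or A): β-rule — branch into T not not not C  //  T A.
                  branch 1.2.1.2.1 (add T not not not C):
                    T not not not C: drop double negation, giving T not C.
                    × closes — contains both C and not C.
                  branch 1.2.1.2.2 (add T A):
                    ○ open, literals {A=1, C=1, D=0}.
          branch 1.2.2 (add F C, T D):
            × closes — contains both C and not C.
  branch 2 (add F not (C iff D), F C):
    T (((not B implies A) iff D) or (not B or (not not not C or A))): β-rule — branch into T ((not B implies A) iff D)  //  T (not B or (not not not C or A)).
      branch 2.1 (add T ((not B implies A) iff D)):
        F not (C iff D): β-rule — branch into T C, T D  //  F C, F D.
          branch 2.1.1 (add T C, T D):
            × closes — contains both C and not C.
          branch 2.1.2 (add F C, F D):
            T ((not B implies A) iff D): β-rule — branch into T (not B implies A), T D  //  F (not B implies A), F D.
              branch 2.1.2.1 (add T (not B implies A), T D):
                × closes — contains both D and not D.
              branch 2.1.2.2 (add F (not B implies A), F D):
                F (not B implies A): α-rule — add T not B, F A.
                ○ open, literals {A=0, B=0, C=0, D=0}.
      branch 2.2 (add T (not B or (not not not C or A))):
        F not (C iff D): β-rule — branch into T C, T D  //  F C, F D.
          branch 2.2.1 (add T C, T D):
            × closes — contains both C and not C.
          branch 2.2.2 (add F C, F D):
            T (not B or (not not not C or A)): β-rule — branch into T not B  //  T (not not not C or A).
              branch 2.2.2.1 (add T not B):
                ○ open, literals {B=0, C=0, D=0}.
              branch 2.2.2.2 (add T (not not not C or A)):
                T (not not not C or A): β-rule — branch into T not not not C  //  T A.
                  branch 2.2.2.2.1 (add T not not not C):
                    T not not not C: drop double negation, giving T not C.
                    ○ open, literals {C=0, D=0}.
                  branch 2.2.2.2.2 (add T A):
                    ○ open, literals {A=1, C=0, D=0}.
7 branches closed, 7 open.
Each open branch fixes some atoms; the unmentioned ones are free. Counting distinct full assignments: branch {A=0, B=0, C=1, D=0} (none free) contributes 1 new; branch {B=0, C=1, D=0} (A) contributes 1 new; branch {A=1, C=1, D=0} (B) contributes 1 new; branch {A=0, B=0, C=0, D=0} (none free) contributes 1 new; branch {B=0, C=0, D=0} (A) contributes 1 new; branch {C=0, D=0} (A, B) contributes 2 new; branch {A=1, C=0, D=0} (B) contributes 0 new. Total: 7.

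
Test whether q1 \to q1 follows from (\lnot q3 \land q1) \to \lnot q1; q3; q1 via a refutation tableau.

Yes

Initial set: {((\lnot q3 \land q1) \to \lnot q1); q3; q1; \lnot (q1 \to q1)}.
\lnot (q1 \to q1): α-rule — add q1, \lnot q1.
× closes — contains both q1 and \lnot q1.
All 1 branch closes.
Every branch closed, so the premises entail the conclusion.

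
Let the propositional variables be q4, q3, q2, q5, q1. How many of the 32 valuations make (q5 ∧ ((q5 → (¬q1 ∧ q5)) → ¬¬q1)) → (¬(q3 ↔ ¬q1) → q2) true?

Initial set: {T ((q5 ∧ ((q5 → (¬q1 ∧ q5)) → ¬¬q1)) → (¬(q3 ↔ ¬q1) → q2))}.
T ((q5 ∧ ((q5 → (¬q1 ∧ q5)) → ¬¬q1)) → (¬(q3 ↔ ¬q1) → q2)): β-rule — branch into F (q5 ∧ ((q5 → (¬q1 ∧ q5)) → ¬¬q1))  //  T (¬(q3 ↔ ¬q1) → q2).
  branch 1 (add F (q5 ∧ ((q5 → (¬q1 ∧ q5)) → ¬¬q1))):
    F (q5 ∧ ((q5 → (¬q1 ∧ q5)) → ¬¬q1)): β-rule — branch into F q5  //  F ((q5 → (¬q1 ∧ q5)) → ¬¬q1).
      branch 1.1 (add F q5):
        ○ open, literals {q5=0}.
      branch 1.2 (add F ((q5 → (¬q1 ∧ q5)) → ¬¬q1)):
        F ((q5 → (¬q1 ∧ q5)) → ¬¬q1): α-rule — add T (q5 → (¬q1 ∧ q5)), F ¬¬q1.
        F ¬¬q1: drop double negation, giving F q1.
        T (q5 → (¬q1 ∧ q5)): β-rule — branch into F q5  //  T (¬q1 ∧ q5).
          branch 1.2.1 (add F q5):
            ○ open, literals {q1=0, q5=0}.
          branch 1.2.2 (add T (¬q1 ∧ q5)):
            T (¬q1 ∧ q5): α-rule — add T ¬q1, T q5.
            ○ open, literals {q1=0, q5=1}.
  branch 2 (add T (¬(q3 ↔ ¬q1) → q2)):
    T (¬(q3 ↔ ¬q1) → q2): β-rule — branch into F ¬(q3 ↔ ¬q1)  //  T q2.
      branch 2.1 (add F ¬(q3 ↔ ¬q1)):
        F ¬(q3 ↔ ¬q1): β-rule — branch into T q3, T ¬q1  //  F q3, F ¬q1.
          branch 2.1.1 (add T q3, T ¬q1):
            ○ open, literals {q1=0, q3=1}.
          branch 2.1.2 (add F q3, F ¬q1):
            ○ open, literals {q1=1, q3=0}.
      branch 2.2 (add T q2):
        ○ open, literals {q2=1}.
0 branches closed, 6 open.
Each open branch fixes some atoms; the unmentioned ones are free. Counting distinct full assignments: branch {q5=0} (q4, q3, q2, q1) contributes 16 new; branch {q1=0, q5=0} (q4, q3, q2) contributes 0 new; branch {q1=0, q5=1} (q4, q3, q2) contributes 8 new; branch {q1=0, q3=1} (q4, q2, q5) contributes 0 new; branch {q1=1, q3=0} (q4, q2, q5) contributes 4 new; branch {q2=1} (q4, q3, q5, q1) contributes 2 new. Total: 30.

30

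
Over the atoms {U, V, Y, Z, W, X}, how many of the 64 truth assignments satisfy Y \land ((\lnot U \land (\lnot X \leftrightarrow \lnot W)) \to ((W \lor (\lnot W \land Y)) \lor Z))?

Initial set: {(Y \land ((\lnot U \land (\lnot X \leftrightarrow \lnot W)) \to ((W \lor (\lnot W \land Y)) \lor Z)))}.
(Y \land ((\lnot U \land (\lnot X \leftrightarrow \lnot W)) \to ((W \lor (\lnot W \land Y)) \lor Z))): α-rule — add Y, ((\lnot U \land (\lnot X \leftrightarrow \lnot W)) \to ((W \lor (\lnot W \land Y)) \lor Z)).
((\lnot U \land (\lnot X \leftrightarrow \lnot W)) \to ((W \lor (\lnot W \land Y)) \lor Z)): β-rule — branch into \lnot (\lnot U \land (\lnot X \leftrightarrow \lnot W))  //  ((W \lor (\lnot W \land Y)) \lor Z).
  branch 1 (add \lnot (\lnot U \land (\lnot X \leftrightarrow \lnot W))):
    \lnot (\lnot U \land (\lnot X \leftrightarrow \lnot W)): β-rule — branch into \lnot \lnot U  //  \lnot (\lnot X \leftrightarrow \lnot W).
      branch 1.1 (add \lnot \lnot U):
        ○ open, literals {U=T, Y=T}.
      branch 1.2 (add \lnot (\lnot X \leftrightarrow \lnot W)):
        \lnot (\lnot X \leftrightarrow \lnot W): β-rule — branch into \lnot X, \lnot \lnot W  //  \lnot \lnot X, \lnot W.
          branch 1.2.1 (add \lnot X, \lnot \lnot W):
            ○ open, literals {W=T, X=F, Y=T}.
          branch 1.2.2 (add \lnot \lnot X, \lnot W):
            ○ open, literals {W=F, X=T, Y=T}.
  branch 2 (add ((W \lor (\lnot W \land Y)) \lor Z)):
    ((W \lor (\lnot W \land Y)) \lor Z): β-rule — branch into (W \lor (\lnot W \land Y))  //  Z.
      branch 2.1 (add (W \lor (\lnot W \land Y))):
        (W \lor (\lnot W \land Y)): β-rule — branch into W  //  (\lnot W \land Y).
          branch 2.1.1 (add W):
            ○ open, literals {W=T, Y=T}.
          branch 2.1.2 (add (\lnot W \land Y)):
            (\lnot W \land Y): α-rule — add \lnot W, Y.
            ○ open, literals {W=F, Y=T}.
      branch 2.2 (add Z):
        ○ open, literals {Y=T, Z=T}.
0 branches closed, 6 open.
Each open branch fixes some atoms; the unmentioned ones are free. Counting distinct full assignments: branch {U=T, Y=T} (V, Z, W, X) contributes 16 new; branch {W=T, X=F, Y=T} (U, V, Z) contributes 4 new; branch {W=F, X=T, Y=T} (U, V, Z) contributes 4 new; branch {W=T, Y=T} (U, V, Z, X) contributes 4 new; branch {W=F, Y=T} (U, V, Z, X) contributes 4 new; branch {Y=T, Z=T} (U, V, W, X) contributes 0 new. Total: 32.

32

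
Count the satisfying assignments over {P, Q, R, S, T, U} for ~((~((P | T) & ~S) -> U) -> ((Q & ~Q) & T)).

Initial set: {~((~((P | T) & ~S) -> U) -> ((Q & ~Q) & T))}.
~((~((P | T) & ~S) -> U) -> ((Q & ~Q) & T)): α-rule — add (~((P | T) & ~S) -> U), ~((Q & ~Q) & T).
(~((P | T) & ~S) -> U): β-rule — branch into ~~((P | T) & ~S)  //  U.
  branch 1 (add ~~((P | T) & ~S)):
    ~~((P | T) & ~S): α-rule — add (P | T), ~S.
    ~((Q & ~Q) & T): β-rule — branch into ~(Q & ~Q)  //  ~T.
      branch 1.1 (add ~(Q & ~Q)):
        (P | T): β-rule — branch into P  //  T.
          branch 1.1.1 (add P):
            ~(Q & ~Q): β-rule — branch into ~Q  //  ~~Q.
              branch 1.1.1.1 (add ~Q):
                ○ open, literals {P=T, Q=F, S=F}.
              branch 1.1.1.2 (add ~~Q):
                ○ open, literals {P=T, Q=T, S=F}.
          branch 1.1.2 (add T):
            ~(Q & ~Q): β-rule — branch into ~Q  //  ~~Q.
              branch 1.1.2.1 (add ~Q):
                ○ open, literals {Q=F, S=F, T=T}.
              branch 1.1.2.2 (add ~~Q):
                ○ open, literals {Q=T, S=F, T=T}.
      branch 1.2 (add ~T):
        (P | T): β-rule — branch into P  //  T.
          branch 1.2.1 (add P):
            ○ open, literals {P=T, S=F, T=F}.
          branch 1.2.2 (add T):
            × closes — contains both T and ~T.
  branch 2 (add U):
    ~((Q & ~Q) & T): β-rule — branch into ~(Q & ~Q)  //  ~T.
      branch 2.1 (add ~(Q & ~Q)):
        ~(Q & ~Q): β-rule — branch into ~Q  //  ~~Q.
          branch 2.1.1 (add ~Q):
            ○ open, literals {Q=F, U=T}.
          branch 2.1.2 (add ~~Q):
            ○ open, literals {Q=T, U=T}.
      branch 2.2 (add ~T):
        ○ open, literals {T=F, U=T}.
1 branch closed, 8 open.
Each open branch fixes some atoms; the unmentioned ones are free. Counting distinct full assignments: branch {P=T, Q=F, S=F} (R, T, U) contributes 8 new; branch {P=T, Q=T, S=F} (R, T, U) contributes 8 new; branch {Q=F, S=F, T=T} (P, R, U) contributes 4 new; branch {Q=T, S=F, T=T} (P, R, U) contributes 4 new; branch {P=T, S=F, T=F} (Q, R, U) contributes 0 new; branch {Q=F, U=T} (P, R, S, T) contributes 10 new; branch {Q=T, U=T} (P, R, S, T) contributes 10 new; branch {T=F, U=T} (P, Q, R, S) contributes 0 new. Total: 44.

44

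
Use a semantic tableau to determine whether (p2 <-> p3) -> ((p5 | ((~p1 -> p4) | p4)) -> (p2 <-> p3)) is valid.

Assume the negation and expand:
Initial set: {~((p2 <-> p3) -> ((p5 | ((~p1 -> p4) | p4)) -> (p2 <-> p3)))}.
~((p2 <-> p3) -> ((p5 | ((~p1 -> p4) | p4)) -> (p2 <-> p3))): α-rule — add (p2 <-> p3), ~((p5 | ((~p1 -> p4) | p4)) -> (p2 <-> p3)).
~((p5 | ((~p1 -> p4) | p4)) -> (p2 <-> p3)): α-rule — add (p5 | ((~p1 -> p4) | p4)), ~(p2 <-> p3).
(p2 <-> p3): β-rule — branch into p2, p3  //  ~p2, ~p3.
  branch 1 (add p2, p3):
    (p5 | ((~p1 -> p4) | p4)): β-rule — branch into p5  //  ((~p1 -> p4) | p4).
      branch 1.1 (add p5):
        ~(p2 <-> p3): β-rule — branch into p2, ~p3  //  ~p2, p3.
          branch 1.1.1 (add p2, ~p3):
            × closes — contains both p3 and ~p3.
          branch 1.1.2 (add ~p2, p3):
            × closes — contains both p2 and ~p2.
      branch 1.2 (add ((~p1 -> p4) | p4)):
        ~(p2 <-> p3): β-rule — branch into p2, ~p3  //  ~p2, p3.
          branch 1.2.1 (add p2, ~p3):
            × closes — contains both p3 and ~p3.
          branch 1.2.2 (add ~p2, p3):
            × closes — contains both p2 and ~p2.
  branch 2 (add ~p2, ~p3):
    (p5 | ((~p1 -> p4) | p4)): β-rule — branch into p5  //  ((~p1 -> p4) | p4).
      branch 2.1 (add p5):
        ~(p2 <-> p3): β-rule — branch into p2, ~p3  //  ~p2, p3.
          branch 2.1.1 (add p2, ~p3):
            × closes — contains both p2 and ~p2.
          branch 2.1.2 (add ~p2, p3):
            × closes — contains both p3 and ~p3.
      branch 2.2 (add ((~p1 -> p4) | p4)):
        ~(p2 <-> p3): β-rule — branch into p2, ~p3  //  ~p2, p3.
          branch 2.2.1 (add p2, ~p3):
            × closes — contains both p2 and ~p2.
          branch 2.2.2 (add ~p2, p3):
            × closes — contains both p3 and ~p3.
All 8 branches close.
Every branch closed, so the negation is unsatisfiable and the formula is valid.

Valid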